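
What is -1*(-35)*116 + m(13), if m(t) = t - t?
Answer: 4060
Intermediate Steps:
m(t) = 0
-1*(-35)*116 + m(13) = -1*(-35)*116 + 0 = 35*116 + 0 = 4060 + 0 = 4060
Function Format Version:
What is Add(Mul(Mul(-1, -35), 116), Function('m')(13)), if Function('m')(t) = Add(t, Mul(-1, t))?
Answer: 4060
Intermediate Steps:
Function('m')(t) = 0
Add(Mul(Mul(-1, -35), 116), Function('m')(13)) = Add(Mul(Mul(-1, -35), 116), 0) = Add(Mul(35, 116), 0) = Add(4060, 0) = 4060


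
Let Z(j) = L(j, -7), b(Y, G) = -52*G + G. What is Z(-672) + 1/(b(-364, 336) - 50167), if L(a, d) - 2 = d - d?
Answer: 134605/67303 ≈ 2.0000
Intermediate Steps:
L(a, d) = 2 (L(a, d) = 2 + (d - d) = 2 + 0 = 2)
b(Y, G) = -51*G
Z(j) = 2
Z(-672) + 1/(b(-364, 336) - 50167) = 2 + 1/(-51*336 - 50167) = 2 + 1/(-17136 - 50167) = 2 + 1/(-67303) = 2 - 1/67303 = 134605/67303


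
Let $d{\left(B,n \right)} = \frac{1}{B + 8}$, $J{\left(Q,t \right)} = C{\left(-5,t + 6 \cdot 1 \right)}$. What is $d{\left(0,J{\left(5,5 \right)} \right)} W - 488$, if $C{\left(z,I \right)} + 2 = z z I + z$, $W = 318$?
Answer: $- \frac{1793}{4} \approx -448.25$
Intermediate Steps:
$C{\left(z,I \right)} = -2 + z + I z^{2}$ ($C{\left(z,I \right)} = -2 + \left(z z I + z\right) = -2 + \left(z^{2} I + z\right) = -2 + \left(I z^{2} + z\right) = -2 + \left(z + I z^{2}\right) = -2 + z + I z^{2}$)
$J{\left(Q,t \right)} = 143 + 25 t$ ($J{\left(Q,t \right)} = -2 - 5 + \left(t + 6 \cdot 1\right) \left(-5\right)^{2} = -2 - 5 + \left(t + 6\right) 25 = -2 - 5 + \left(6 + t\right) 25 = -2 - 5 + \left(150 + 25 t\right) = 143 + 25 t$)
$d{\left(B,n \right)} = \frac{1}{8 + B}$
$d{\left(0,J{\left(5,5 \right)} \right)} W - 488 = \frac{1}{8 + 0} \cdot 318 - 488 = \frac{1}{8} \cdot 318 - 488 = \frac{159}{4} - 488 = - \frac{1793}{4}$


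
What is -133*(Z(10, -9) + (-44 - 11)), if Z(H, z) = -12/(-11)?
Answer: 78869/11 ≈ 7169.9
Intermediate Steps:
Z(H, z) = 12/11 (Z(H, z) = -12*(-1/11) = 12/11)
-133*(Z(10, -9) + (-44 - 11)) = -133*(12/11 + (-44 - 11)) = -133*(12/11 - 55) = -133*(-593/11) = 78869/11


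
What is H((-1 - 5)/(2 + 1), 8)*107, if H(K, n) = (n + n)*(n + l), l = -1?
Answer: 11984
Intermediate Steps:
H(K, n) = 2*n*(-1 + n) (H(K, n) = (n + n)*(n - 1) = (2*n)*(-1 + n) = 2*n*(-1 + n))
H((-1 - 5)/(2 + 1), 8)*107 = (2*8*(-1 + 8))*107 = (2*8*7)*107 = 112*107 = 11984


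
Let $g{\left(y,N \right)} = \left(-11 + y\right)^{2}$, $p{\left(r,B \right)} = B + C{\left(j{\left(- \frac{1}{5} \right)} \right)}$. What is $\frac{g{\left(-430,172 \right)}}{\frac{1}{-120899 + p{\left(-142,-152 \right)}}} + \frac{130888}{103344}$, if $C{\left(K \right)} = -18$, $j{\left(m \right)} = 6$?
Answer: $- \frac{304162321585141}{12918} \approx -2.3546 \cdot 10^{10}$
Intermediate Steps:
$p{\left(r,B \right)} = -18 + B$ ($p{\left(r,B \right)} = B - 18 = -18 + B$)
$\frac{g{\left(-430,172 \right)}}{\frac{1}{-120899 + p{\left(-142,-152 \right)}}} + \frac{130888}{103344} = \frac{\left(-11 - 430\right)^{2}}{\frac{1}{-120899 - 170}} + \frac{130888}{103344} = \frac{\left(-441\right)^{2}}{\frac{1}{-120899 - 170}} + 130888 \cdot \frac{1}{103344} = \frac{194481}{\frac{1}{-121069}} + \frac{16361}{12918} = \frac{194481}{- \frac{1}{121069}} + \frac{16361}{12918} = 194481 \left(-121069\right) + \frac{16361}{12918} = -23545620189 + \frac{16361}{12918} = - \frac{304162321585141}{12918}$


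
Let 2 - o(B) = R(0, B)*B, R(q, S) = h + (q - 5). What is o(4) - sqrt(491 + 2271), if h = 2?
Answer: 14 - sqrt(2762) ≈ -38.555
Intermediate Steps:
R(q, S) = -3 + q (R(q, S) = 2 + (q - 5) = 2 + (-5 + q) = -3 + q)
o(B) = 2 + 3*B (o(B) = 2 - (-3 + 0)*B = 2 - (-3)*B = 2 + 3*B)
o(4) - sqrt(491 + 2271) = (2 + 3*4) - sqrt(491 + 2271) = (2 + 12) - sqrt(2762) = 14 - sqrt(2762)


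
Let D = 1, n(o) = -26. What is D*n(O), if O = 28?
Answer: -26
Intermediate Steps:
D*n(O) = 1*(-26) = -26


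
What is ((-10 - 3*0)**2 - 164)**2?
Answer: 4096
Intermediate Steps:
((-10 - 3*0)**2 - 164)**2 = ((-10 + 0)**2 - 164)**2 = ((-10)**2 - 164)**2 = (100 - 164)**2 = (-64)**2 = 4096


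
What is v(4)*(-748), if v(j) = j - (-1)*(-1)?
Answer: -2244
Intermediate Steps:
v(j) = -1 + j (v(j) = j - 1*1 = j - 1 = -1 + j)
v(4)*(-748) = (-1 + 4)*(-748) = 3*(-748) = -2244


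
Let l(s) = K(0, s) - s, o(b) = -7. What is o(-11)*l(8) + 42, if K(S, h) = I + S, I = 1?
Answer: 91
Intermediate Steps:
K(S, h) = 1 + S
l(s) = 1 - s (l(s) = (1 + 0) - s = 1 - s)
o(-11)*l(8) + 42 = -7*(1 - 1*8) + 42 = -7*(1 - 8) + 42 = -7*(-7) + 42 = 49 + 42 = 91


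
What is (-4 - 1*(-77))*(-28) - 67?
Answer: -2111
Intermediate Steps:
(-4 - 1*(-77))*(-28) - 67 = (-4 + 77)*(-28) - 67 = 73*(-28) - 67 = -2044 - 67 = -2111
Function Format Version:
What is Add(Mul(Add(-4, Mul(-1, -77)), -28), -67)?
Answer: -2111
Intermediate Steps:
Add(Mul(Add(-4, Mul(-1, -77)), -28), -67) = Add(Mul(Add(-4, 77), -28), -67) = Add(Mul(73, -28), -67) = Add(-2044, -67) = -2111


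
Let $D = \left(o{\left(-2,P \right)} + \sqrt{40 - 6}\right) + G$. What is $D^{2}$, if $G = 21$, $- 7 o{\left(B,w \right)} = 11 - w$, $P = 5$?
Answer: $\frac{21547}{49} + \frac{282 \sqrt{34}}{7} \approx 674.64$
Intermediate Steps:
$o{\left(B,w \right)} = - \frac{11}{7} + \frac{w}{7}$ ($o{\left(B,w \right)} = - \frac{11 - w}{7} = - \frac{11}{7} + \frac{w}{7}$)
$D = \frac{141}{7} + \sqrt{34}$ ($D = \left(\left(- \frac{11}{7} + \frac{1}{7} \cdot 5\right) + \sqrt{40 - 6}\right) + 21 = \left(\left(- \frac{11}{7} + \frac{5}{7}\right) + \sqrt{34}\right) + 21 = \left(- \frac{6}{7} + \sqrt{34}\right) + 21 = \frac{141}{7} + \sqrt{34} \approx 25.974$)
$D^{2} = \left(\frac{141}{7} + \sqrt{34}\right)^{2}$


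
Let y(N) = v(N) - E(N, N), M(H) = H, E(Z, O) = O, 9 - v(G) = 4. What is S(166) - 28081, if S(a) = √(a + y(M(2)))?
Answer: -28068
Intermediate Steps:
v(G) = 5 (v(G) = 9 - 1*4 = 9 - 4 = 5)
y(N) = 5 - N
S(a) = √(3 + a) (S(a) = √(a + (5 - 1*2)) = √(a + (5 - 2)) = √(a + 3) = √(3 + a))
S(166) - 28081 = √(3 + 166) - 28081 = √169 - 28081 = 13 - 28081 = -28068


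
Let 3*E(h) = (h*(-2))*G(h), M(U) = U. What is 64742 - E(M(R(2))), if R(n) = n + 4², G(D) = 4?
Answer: 64790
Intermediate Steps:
R(n) = 16 + n (R(n) = n + 16 = 16 + n)
E(h) = -8*h/3 (E(h) = ((h*(-2))*4)/3 = (-2*h*4)/3 = (-8*h)/3 = -8*h/3)
64742 - E(M(R(2))) = 64742 - (-8)*(16 + 2)/3 = 64742 - (-8)*18/3 = 64742 - 1*(-48) = 64742 + 48 = 64790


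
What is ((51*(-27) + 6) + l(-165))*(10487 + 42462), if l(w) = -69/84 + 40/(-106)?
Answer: -107822325507/1484 ≈ -7.2657e+7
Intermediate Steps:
l(w) = -1779/1484 (l(w) = -69*1/84 + 40*(-1/106) = -23/28 - 20/53 = -1779/1484)
((51*(-27) + 6) + l(-165))*(10487 + 42462) = ((51*(-27) + 6) - 1779/1484)*(10487 + 42462) = ((-1377 + 6) - 1779/1484)*52949 = (-1371 - 1779/1484)*52949 = -2036343/1484*52949 = -107822325507/1484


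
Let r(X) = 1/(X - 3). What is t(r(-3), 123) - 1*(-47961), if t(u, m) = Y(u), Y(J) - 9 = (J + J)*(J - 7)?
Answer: 863503/18 ≈ 47972.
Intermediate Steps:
Y(J) = 9 + 2*J*(-7 + J) (Y(J) = 9 + (J + J)*(J - 7) = 9 + (2*J)*(-7 + J) = 9 + 2*J*(-7 + J))
r(X) = 1/(-3 + X)
t(u, m) = 9 - 14*u + 2*u**2
t(r(-3), 123) - 1*(-47961) = (9 - 14/(-3 - 3) + 2*(1/(-3 - 3))**2) - 1*(-47961) = (9 - 14/(-6) + 2*(1/(-6))**2) + 47961 = (9 - 14*(-1/6) + 2*(-1/6)**2) + 47961 = (9 + 7/3 + 2*(1/36)) + 47961 = (9 + 7/3 + 1/18) + 47961 = 205/18 + 47961 = 863503/18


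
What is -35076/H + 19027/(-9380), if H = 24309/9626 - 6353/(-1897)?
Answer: -6009987924632437/1006175256380 ≈ -5973.1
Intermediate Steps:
H = 107268151/18260522 (H = 24309*(1/9626) - 6353*(-1/1897) = 24309/9626 + 6353/1897 = 107268151/18260522 ≈ 5.8743)
-35076/H + 19027/(-9380) = -35076/107268151/18260522 + 19027/(-9380) = -35076*18260522/107268151 + 19027*(-1/9380) = -640506069672/107268151 - 19027/9380 = -6009987924632437/1006175256380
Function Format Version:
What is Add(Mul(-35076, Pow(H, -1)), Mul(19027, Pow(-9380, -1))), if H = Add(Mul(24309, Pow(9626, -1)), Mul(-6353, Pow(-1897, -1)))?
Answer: Rational(-6009987924632437, 1006175256380) ≈ -5973.1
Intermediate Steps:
H = Rational(107268151, 18260522) (H = Add(Mul(24309, Rational(1, 9626)), Mul(-6353, Rational(-1, 1897))) = Add(Rational(24309, 9626), Rational(6353, 1897)) = Rational(107268151, 18260522) ≈ 5.8743)
Add(Mul(-35076, Pow(H, -1)), Mul(19027, Pow(-9380, -1))) = Add(Mul(-35076, Pow(Rational(107268151, 18260522), -1)), Mul(19027, Pow(-9380, -1))) = Add(Mul(-35076, Rational(18260522, 107268151)), Mul(19027, Rational(-1, 9380))) = Add(Rational(-640506069672, 107268151), Rational(-19027, 9380)) = Rational(-6009987924632437, 1006175256380)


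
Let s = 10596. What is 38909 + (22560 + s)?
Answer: 72065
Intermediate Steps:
38909 + (22560 + s) = 38909 + (22560 + 10596) = 38909 + 33156 = 72065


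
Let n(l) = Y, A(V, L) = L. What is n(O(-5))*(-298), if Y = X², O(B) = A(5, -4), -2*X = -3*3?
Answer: -12069/2 ≈ -6034.5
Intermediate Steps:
X = 9/2 (X = -(-3)*3/2 = -½*(-9) = 9/2 ≈ 4.5000)
O(B) = -4
Y = 81/4 (Y = (9/2)² = 81/4 ≈ 20.250)
n(l) = 81/4
n(O(-5))*(-298) = (81/4)*(-298) = -12069/2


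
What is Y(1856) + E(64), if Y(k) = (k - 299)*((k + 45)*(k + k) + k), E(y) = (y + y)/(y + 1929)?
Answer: 21902828799296/1993 ≈ 1.0990e+10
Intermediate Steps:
E(y) = 2*y/(1929 + y) (E(y) = (2*y)/(1929 + y) = 2*y/(1929 + y))
Y(k) = (-299 + k)*(k + 2*k*(45 + k)) (Y(k) = (-299 + k)*((45 + k)*(2*k) + k) = (-299 + k)*(2*k*(45 + k) + k) = (-299 + k)*(k + 2*k*(45 + k)))
Y(1856) + E(64) = 1856*(-27209 - 507*1856 + 2*1856²) + 2*64/(1929 + 64) = 1856*(-27209 - 940992 + 2*3444736) + 2*64/1993 = 1856*(-27209 - 940992 + 6889472) + 2*64*(1/1993) = 1856*5921271 + 128/1993 = 10989878976 + 128/1993 = 21902828799296/1993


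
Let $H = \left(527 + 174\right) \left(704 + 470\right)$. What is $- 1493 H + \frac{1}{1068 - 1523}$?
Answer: $- \frac{559058582811}{455} \approx -1.2287 \cdot 10^{9}$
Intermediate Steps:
$H = 822974$ ($H = 701 \cdot 1174 = 822974$)
$- 1493 H + \frac{1}{1068 - 1523} = \left(-1493\right) 822974 + \frac{1}{1068 - 1523} = -1228700182 + \frac{1}{-455} = -1228700182 - \frac{1}{455} = - \frac{559058582811}{455}$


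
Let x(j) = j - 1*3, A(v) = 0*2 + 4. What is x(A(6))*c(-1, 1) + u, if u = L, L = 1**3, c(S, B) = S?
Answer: 0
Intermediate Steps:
L = 1
u = 1
A(v) = 4 (A(v) = 0 + 4 = 4)
x(j) = -3 + j (x(j) = j - 3 = -3 + j)
x(A(6))*c(-1, 1) + u = (-3 + 4)*(-1) + 1 = 1*(-1) + 1 = -1 + 1 = 0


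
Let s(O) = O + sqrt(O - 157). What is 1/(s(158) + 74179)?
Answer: 1/74338 ≈ 1.3452e-5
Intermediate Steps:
s(O) = O + sqrt(-157 + O)
1/(s(158) + 74179) = 1/((158 + sqrt(-157 + 158)) + 74179) = 1/((158 + sqrt(1)) + 74179) = 1/((158 + 1) + 74179) = 1/(159 + 74179) = 1/74338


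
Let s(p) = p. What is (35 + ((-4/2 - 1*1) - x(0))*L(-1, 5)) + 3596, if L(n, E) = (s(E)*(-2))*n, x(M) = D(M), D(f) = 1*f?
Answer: 3601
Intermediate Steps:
D(f) = f
x(M) = M
L(n, E) = -2*E*n (L(n, E) = (E*(-2))*n = (-2*E)*n = -2*E*n)
(35 + ((-4/2 - 1*1) - x(0))*L(-1, 5)) + 3596 = (35 + ((-4/2 - 1*1) - 1*0)*(-2*5*(-1))) + 3596 = (35 + ((-4*1/2 - 1) + 0)*10) + 3596 = (35 + ((-2 - 1) + 0)*10) + 3596 = (35 + (-3 + 0)*10) + 3596 = (35 - 3*10) + 3596 = (35 - 30) + 3596 = 5 + 3596 = 3601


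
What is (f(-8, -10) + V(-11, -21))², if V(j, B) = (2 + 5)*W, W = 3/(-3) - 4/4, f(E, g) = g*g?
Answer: 7396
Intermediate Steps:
f(E, g) = g²
W = -2 (W = 3*(-⅓) - 4*¼ = -1 - 1 = -2)
V(j, B) = -14 (V(j, B) = (2 + 5)*(-2) = 7*(-2) = -14)
(f(-8, -10) + V(-11, -21))² = ((-10)² - 14)² = (100 - 14)² = 86² = 7396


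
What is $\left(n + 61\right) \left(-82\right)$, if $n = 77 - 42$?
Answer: $-7872$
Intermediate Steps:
$n = 35$
$\left(n + 61\right) \left(-82\right) = \left(35 + 61\right) \left(-82\right) = 96 \left(-82\right) = -7872$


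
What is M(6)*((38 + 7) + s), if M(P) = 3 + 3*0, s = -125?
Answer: -240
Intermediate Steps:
M(P) = 3 (M(P) = 3 + 0 = 3)
M(6)*((38 + 7) + s) = 3*((38 + 7) - 125) = 3*(45 - 125) = 3*(-80) = -240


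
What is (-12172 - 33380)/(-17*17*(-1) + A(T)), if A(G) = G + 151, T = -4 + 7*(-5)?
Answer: -45552/401 ≈ -113.60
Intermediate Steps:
T = -39 (T = -4 - 35 = -39)
A(G) = 151 + G
(-12172 - 33380)/(-17*17*(-1) + A(T)) = (-12172 - 33380)/(-17*17*(-1) + (151 - 39)) = -45552/(-289*(-1) + 112) = -45552/(289 + 112) = -45552/401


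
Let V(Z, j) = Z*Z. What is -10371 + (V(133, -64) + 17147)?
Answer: 24465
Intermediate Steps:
V(Z, j) = Z**2
-10371 + (V(133, -64) + 17147) = -10371 + (133**2 + 17147) = -10371 + (17689 + 17147) = -10371 + 34836 = 24465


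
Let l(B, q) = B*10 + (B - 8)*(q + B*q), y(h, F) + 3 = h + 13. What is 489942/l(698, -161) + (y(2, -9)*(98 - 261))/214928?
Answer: -32146967157/2086008689380 ≈ -0.015411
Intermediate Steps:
y(h, F) = 10 + h (y(h, F) = -3 + (h + 13) = -3 + (13 + h) = 10 + h)
l(B, q) = 10*B + (-8 + B)*(q + B*q)
489942/l(698, -161) + (y(2, -9)*(98 - 261))/214928 = 489942/(-8*(-161) + 10*698 - 161*698² - 7*698*(-161)) + ((10 + 2)*(98 - 261))/214928 = 489942/(1288 + 6980 - 161*487204 + 786646) + (12*(-163))*(1/214928) = 489942/(1288 + 6980 - 78439844 + 786646) - 1956*1/214928 = 489942/(-77644930) - 489/53732 = 489942*(-1/77644930) - 489/53732 = -244971/38822465 - 489/53732 = -32146967157/2086008689380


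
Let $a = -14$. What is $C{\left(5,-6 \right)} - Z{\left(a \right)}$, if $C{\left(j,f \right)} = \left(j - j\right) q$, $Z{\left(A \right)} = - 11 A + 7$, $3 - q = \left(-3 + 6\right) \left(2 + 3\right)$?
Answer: $-161$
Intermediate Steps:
$q = -12$ ($q = 3 - \left(-3 + 6\right) \left(2 + 3\right) = 3 - 3 \cdot 5 = 3 - 15 = -12$)
$Z{\left(A \right)} = 7 - 11 A$
$C{\left(j,f \right)} = 0$ ($C{\left(j,f \right)} = \left(j - j\right) \left(-12\right) = 0 \left(-12\right) = 0$)
$C{\left(5,-6 \right)} - Z{\left(a \right)} = 0 - \left(7 - -154\right) = 0 - \left(7 + 154\right) = 0 - 161 = -161$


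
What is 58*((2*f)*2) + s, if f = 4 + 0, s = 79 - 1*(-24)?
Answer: 1031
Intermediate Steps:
s = 103 (s = 79 + 24 = 103)
f = 4
58*((2*f)*2) + s = 58*((2*4)*2) + 103 = 58*(8*2) + 103 = 58*16 + 103 = 928 + 103 = 1031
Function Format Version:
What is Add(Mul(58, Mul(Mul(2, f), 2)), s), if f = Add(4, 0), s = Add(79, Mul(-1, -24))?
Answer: 1031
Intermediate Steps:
s = 103 (s = Add(79, 24) = 103)
f = 4
Add(Mul(58, Mul(Mul(2, f), 2)), s) = Add(Mul(58, Mul(Mul(2, 4), 2)), 103) = Add(Mul(58, Mul(8, 2)), 103) = Add(Mul(58, 16), 103) = Add(928, 103) = 1031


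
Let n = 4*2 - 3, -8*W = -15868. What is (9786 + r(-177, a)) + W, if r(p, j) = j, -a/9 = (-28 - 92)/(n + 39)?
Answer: 259469/22 ≈ 11794.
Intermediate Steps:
W = 3967/2 (W = -⅛*(-15868) = 3967/2 ≈ 1983.5)
n = 5 (n = 8 - 3 = 5)
a = 270/11 (a = -9*(-28 - 92)/(5 + 39) = -(-1080)/44 = -9*(-30/11) = 270/11 ≈ 24.545)
(9786 + r(-177, a)) + W = (9786 + 270/11) + 3967/2 = 107916/11 + 3967/2 = 259469/22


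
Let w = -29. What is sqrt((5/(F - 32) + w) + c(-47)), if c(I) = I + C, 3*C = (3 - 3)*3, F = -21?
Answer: I*sqrt(213749)/53 ≈ 8.7232*I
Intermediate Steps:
C = 0 (C = ((3 - 3)*3)/3 = (0*3)/3 = (1/3)*0 = 0)
c(I) = I (c(I) = I + 0 = I)
sqrt((5/(F - 32) + w) + c(-47)) = sqrt((5/(-21 - 32) - 29) - 47) = sqrt((5/(-53) - 29) - 47) = sqrt((-1/53*5 - 29) - 47) = sqrt((-5/53 - 29) - 47) = sqrt(-1542/53 - 47) = sqrt(-4033/53) = I*sqrt(213749)/53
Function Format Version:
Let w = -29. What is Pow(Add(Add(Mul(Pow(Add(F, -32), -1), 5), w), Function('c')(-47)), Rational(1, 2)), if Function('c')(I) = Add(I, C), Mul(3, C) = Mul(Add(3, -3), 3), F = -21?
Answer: Mul(Rational(1, 53), I, Pow(213749, Rational(1, 2))) ≈ Mul(8.7232, I)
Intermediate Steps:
C = 0 (C = Mul(Rational(1, 3), Mul(Add(3, -3), 3)) = Mul(Rational(1, 3), Mul(0, 3)) = Mul(Rational(1, 3), 0) = 0)
Function('c')(I) = I (Function('c')(I) = Add(I, 0) = I)
Pow(Add(Add(Mul(Pow(Add(F, -32), -1), 5), w), Function('c')(-47)), Rational(1, 2)) = Pow(Add(Add(Mul(Pow(Add(-21, -32), -1), 5), -29), -47), Rational(1, 2)) = Pow(Add(Add(Mul(Pow(-53, -1), 5), -29), -47), Rational(1, 2)) = Pow(Add(Add(Mul(Rational(-1, 53), 5), -29), -47), Rational(1, 2)) = Pow(Add(Add(Rational(-5, 53), -29), -47), Rational(1, 2)) = Pow(Add(Rational(-1542, 53), -47), Rational(1, 2)) = Pow(Rational(-4033, 53), Rational(1, 2)) = Mul(Rational(1, 53), I, Pow(213749, Rational(1, 2)))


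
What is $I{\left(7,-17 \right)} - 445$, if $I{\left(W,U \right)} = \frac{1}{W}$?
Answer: $- \frac{3114}{7} \approx -444.86$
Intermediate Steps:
$I{\left(7,-17 \right)} - 445 = \frac{1}{7} - 445 = - \frac{3114}{7}$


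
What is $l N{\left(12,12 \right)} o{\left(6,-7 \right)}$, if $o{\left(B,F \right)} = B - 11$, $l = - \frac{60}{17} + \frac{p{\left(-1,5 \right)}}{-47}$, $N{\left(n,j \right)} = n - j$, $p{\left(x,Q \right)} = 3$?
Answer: $0$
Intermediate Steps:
$l = - \frac{2871}{799}$ ($l = - \frac{60}{17} + \frac{3}{-47} = \left(-60\right) \frac{1}{17} + 3 \left(- \frac{1}{47}\right) = - \frac{60}{17} - \frac{3}{47} = - \frac{2871}{799} \approx -3.5932$)
$o{\left(B,F \right)} = -11 + B$
$l N{\left(12,12 \right)} o{\left(6,-7 \right)} = - \frac{2871 \left(12 - 12\right)}{799} \left(-11 + 6\right) = - \frac{2871 \left(12 - 12\right)}{799} \left(-5\right) = \left(- \frac{2871}{799}\right) 0 \left(-5\right) = 0 \left(-5\right) = 0$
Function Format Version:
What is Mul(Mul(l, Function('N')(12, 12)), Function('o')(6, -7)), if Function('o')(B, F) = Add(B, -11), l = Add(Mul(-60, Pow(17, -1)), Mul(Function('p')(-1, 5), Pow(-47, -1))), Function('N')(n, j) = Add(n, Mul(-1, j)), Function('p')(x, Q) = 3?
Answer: 0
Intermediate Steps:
l = Rational(-2871, 799) (l = Add(Mul(-60, Pow(17, -1)), Mul(3, Pow(-47, -1))) = Add(Mul(-60, Rational(1, 17)), Mul(3, Rational(-1, 47))) = Add(Rational(-60, 17), Rational(-3, 47)) = Rational(-2871, 799) ≈ -3.5932)
Function('o')(B, F) = Add(-11, B)
Mul(Mul(l, Function('N')(12, 12)), Function('o')(6, -7)) = Mul(Mul(Rational(-2871, 799), Add(12, Mul(-1, 12))), Add(-11, 6)) = Mul(Mul(Rational(-2871, 799), Add(12, -12)), -5) = Mul(Mul(Rational(-2871, 799), 0), -5) = Mul(0, -5) = 0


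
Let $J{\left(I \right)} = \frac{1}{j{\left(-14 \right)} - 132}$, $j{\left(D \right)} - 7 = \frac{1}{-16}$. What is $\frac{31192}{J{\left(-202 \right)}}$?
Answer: $- \frac{7801899}{2} \approx -3.9009 \cdot 10^{6}$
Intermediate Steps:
$j{\left(D \right)} = \frac{111}{16}$ ($j{\left(D \right)} = 7 + \frac{1}{-16} = 7 - \frac{1}{16} = \frac{111}{16}$)
$J{\left(I \right)} = - \frac{16}{2001}$ ($J{\left(I \right)} = \frac{1}{\frac{111}{16} - 132} = \frac{1}{- \frac{2001}{16}} = - \frac{16}{2001}$)
$\frac{31192}{J{\left(-202 \right)}} = \frac{31192}{- \frac{16}{2001}} = 31192 \left(- \frac{2001}{16}\right) = - \frac{7801899}{2}$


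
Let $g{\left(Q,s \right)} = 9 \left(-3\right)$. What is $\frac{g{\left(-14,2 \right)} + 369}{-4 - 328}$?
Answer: $- \frac{171}{166} \approx -1.0301$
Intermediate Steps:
$g{\left(Q,s \right)} = -27$
$\frac{g{\left(-14,2 \right)} + 369}{-4 - 328} = \frac{-27 + 369}{-4 - 328} = \frac{342}{-332} = 342 \left(- \frac{1}{332}\right) = - \frac{171}{166}$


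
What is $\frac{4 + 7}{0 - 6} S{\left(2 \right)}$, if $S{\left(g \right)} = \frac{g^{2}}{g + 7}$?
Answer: $- \frac{22}{27} \approx -0.81481$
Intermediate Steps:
$S{\left(g \right)} = \frac{g^{2}}{7 + g}$
$\frac{4 + 7}{0 - 6} S{\left(2 \right)} = \frac{4 + 7}{0 - 6} \frac{2^{2}}{7 + 2} = \frac{11}{-6} \cdot \frac{4}{9} = 11 \left(- \frac{1}{6}\right) 4 \cdot \frac{1}{9} = \left(- \frac{11}{6}\right) \frac{4}{9} = - \frac{22}{27}$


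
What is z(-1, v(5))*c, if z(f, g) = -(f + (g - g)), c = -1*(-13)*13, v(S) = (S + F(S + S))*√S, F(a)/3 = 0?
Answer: 169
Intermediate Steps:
F(a) = 0 (F(a) = 3*0 = 0)
v(S) = S^(3/2) (v(S) = (S + 0)*√S = S*√S = S^(3/2))
c = 169 (c = 13*13 = 169)
z(f, g) = -f (z(f, g) = -(f + 0) = -f)
z(-1, v(5))*c = -1*(-1)*169 = 1*169 = 169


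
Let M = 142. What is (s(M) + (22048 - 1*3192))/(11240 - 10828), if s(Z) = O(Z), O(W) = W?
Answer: 9499/206 ≈ 46.112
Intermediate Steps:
s(Z) = Z
(s(M) + (22048 - 1*3192))/(11240 - 10828) = (142 + (22048 - 1*3192))/(11240 - 10828) = (142 + (22048 - 3192))/412 = (142 + 18856)*(1/412) = 18998*(1/412) = 9499/206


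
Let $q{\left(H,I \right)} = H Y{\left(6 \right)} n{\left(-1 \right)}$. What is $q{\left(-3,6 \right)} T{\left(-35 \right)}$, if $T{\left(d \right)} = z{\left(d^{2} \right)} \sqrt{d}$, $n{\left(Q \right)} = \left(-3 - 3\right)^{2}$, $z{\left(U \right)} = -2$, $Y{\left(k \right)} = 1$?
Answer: $216 i \sqrt{35} \approx 1277.9 i$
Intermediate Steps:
$n{\left(Q \right)} = 36$ ($n{\left(Q \right)} = \left(-6\right)^{2} = 36$)
$T{\left(d \right)} = - 2 \sqrt{d}$
$q{\left(H,I \right)} = 36 H$ ($q{\left(H,I \right)} = H 1 \cdot 36 = H 36 = 36 H$)
$q{\left(-3,6 \right)} T{\left(-35 \right)} = 36 \left(-3\right) \left(- 2 \sqrt{-35}\right) = - 108 \left(- 2 i \sqrt{35}\right) = 216 i \sqrt{35}$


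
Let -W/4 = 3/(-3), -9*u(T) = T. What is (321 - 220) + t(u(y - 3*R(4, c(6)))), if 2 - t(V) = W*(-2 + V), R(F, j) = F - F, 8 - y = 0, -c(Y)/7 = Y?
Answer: 1031/9 ≈ 114.56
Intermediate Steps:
c(Y) = -7*Y
y = 8 (y = 8 - 1*0 = 8 + 0 = 8)
R(F, j) = 0
u(T) = -T/9
W = 4 (W = -12/(-3) = -12*(-1)/3 = -4*(-1) = 4)
t(V) = 10 - 4*V (t(V) = 2 - 4*(-2 + V) = 2 - (-8 + 4*V) = 2 + (8 - 4*V) = 10 - 4*V)
(321 - 220) + t(u(y - 3*R(4, c(6)))) = (321 - 220) + (10 - (-4)*(8 - 3*0)/9) = 101 + (10 - (-4)*(8 + 0)/9) = 101 + (10 - (-4)*8/9) = 101 + (10 - 4*(-8/9)) = 101 + (10 + 32/9) = 101 + 122/9 = 1031/9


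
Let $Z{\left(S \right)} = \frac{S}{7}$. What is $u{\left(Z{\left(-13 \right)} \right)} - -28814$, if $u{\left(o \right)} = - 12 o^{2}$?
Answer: $\frac{1409858}{49} \approx 28773.0$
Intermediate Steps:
$Z{\left(S \right)} = \frac{S}{7}$ ($Z{\left(S \right)} = S \frac{1}{7} = \frac{S}{7}$)
$u{\left(Z{\left(-13 \right)} \right)} - -28814 = - 12 \left(\frac{1}{7} \left(-13\right)\right)^{2} - -28814 = - 12 \left(- \frac{13}{7}\right)^{2} + 28814 = \left(-12\right) \frac{169}{49} + 28814 = - \frac{2028}{49} + 28814 = \frac{1409858}{49}$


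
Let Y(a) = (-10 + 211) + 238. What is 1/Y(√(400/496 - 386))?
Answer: 1/439 ≈ 0.0022779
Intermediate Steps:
Y(a) = 439 (Y(a) = 201 + 238 = 439)
1/Y(√(400/496 - 386)) = 1/439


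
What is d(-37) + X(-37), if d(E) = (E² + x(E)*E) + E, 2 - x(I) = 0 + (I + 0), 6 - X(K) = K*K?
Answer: -1474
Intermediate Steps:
X(K) = 6 - K² (X(K) = 6 - K*K = 6 - K²)
x(I) = 2 - I (x(I) = 2 - (0 + (I + 0)) = 2 - (0 + I) = 2 - I)
d(E) = E + E² + E*(2 - E) (d(E) = (E² + (2 - E)*E) + E = (E² + E*(2 - E)) + E = E + E² + E*(2 - E))
d(-37) + X(-37) = 3*(-37) + (6 - 1*(-37)²) = -111 + (6 - 1*1369) = -111 + (6 - 1369) = -111 - 1363 = -1474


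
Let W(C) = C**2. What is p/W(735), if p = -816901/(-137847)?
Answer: 816901/74468395575 ≈ 1.0970e-5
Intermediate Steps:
p = 816901/137847 (p = -816901*(-1/137847) = 816901/137847 ≈ 5.9261)
p/W(735) = 816901/(137847*(735**2)) = (816901/137847)/540225 = (816901/137847)*(1/540225) = 816901/74468395575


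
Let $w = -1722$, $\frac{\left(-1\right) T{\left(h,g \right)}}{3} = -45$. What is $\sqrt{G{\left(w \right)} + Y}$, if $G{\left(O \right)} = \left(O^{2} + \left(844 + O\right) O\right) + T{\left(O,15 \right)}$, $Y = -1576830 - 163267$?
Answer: $7 \sqrt{55862} \approx 1654.5$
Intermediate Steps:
$T{\left(h,g \right)} = 135$ ($T{\left(h,g \right)} = \left(-3\right) \left(-45\right) = 135$)
$Y = -1740097$ ($Y = -1576830 - 163267 = -1740097$)
$G{\left(O \right)} = 135 + O^{2} + O \left(844 + O\right)$ ($G{\left(O \right)} = \left(O^{2} + \left(844 + O\right) O\right) + 135 = \left(O^{2} + O \left(844 + O\right)\right) + 135 = 135 + O^{2} + O \left(844 + O\right)$)
$\sqrt{G{\left(w \right)} + Y} = \sqrt{\left(135 + 2 \left(-1722\right)^{2} + 844 \left(-1722\right)\right) - 1740097} = \sqrt{\left(135 + 2 \cdot 2965284 - 1453368\right) - 1740097} = \sqrt{\left(135 + 5930568 - 1453368\right) - 1740097} = \sqrt{4477335 - 1740097} = \sqrt{2737238} = 7 \sqrt{55862}$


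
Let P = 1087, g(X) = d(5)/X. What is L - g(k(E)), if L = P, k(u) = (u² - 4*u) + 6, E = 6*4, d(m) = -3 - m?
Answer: 264145/243 ≈ 1087.0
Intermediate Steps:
E = 24
k(u) = 6 + u² - 4*u
g(X) = -8/X (g(X) = (-3 - 1*5)/X = (-3 - 5)/X = -8/X)
L = 1087
L - g(k(E)) = 1087 - (-8)/(6 + 24² - 4*24) = 1087 - (-8)/(6 + 576 - 96) = 1087 - (-8)/486 = 1087 - 1*(-4/243) = 1087 + 4/243 = 264145/243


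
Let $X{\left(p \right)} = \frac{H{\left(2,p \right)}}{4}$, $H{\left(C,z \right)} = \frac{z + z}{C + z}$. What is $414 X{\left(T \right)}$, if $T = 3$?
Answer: $\frac{621}{5} \approx 124.2$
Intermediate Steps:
$H{\left(C,z \right)} = \frac{2 z}{C + z}$
$X{\left(p \right)} = \frac{p}{2 \left(2 + p\right)}$ ($X{\left(p \right)} = \frac{2 p \frac{1}{2 + p}}{4} = \frac{2 p}{2 + p} \frac{1}{4} = \frac{p}{2 \left(2 + p\right)}$)
$414 X{\left(T \right)} = 414 \cdot \frac{1}{2} \cdot 3 \frac{1}{2 + 3} = 414 \cdot \frac{1}{2} \cdot 3 \cdot \frac{1}{5} = 414 \cdot \frac{3}{10} = \frac{621}{5}$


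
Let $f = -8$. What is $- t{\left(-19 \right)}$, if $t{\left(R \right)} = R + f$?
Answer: $27$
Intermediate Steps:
$t{\left(R \right)} = -8 + R$ ($t{\left(R \right)} = R - 8 = -8 + R$)
$- t{\left(-19 \right)} = - (-8 - 19) = \left(-1\right) \left(-27\right) = 27$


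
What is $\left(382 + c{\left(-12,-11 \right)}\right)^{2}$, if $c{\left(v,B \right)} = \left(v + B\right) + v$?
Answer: $120409$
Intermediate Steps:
$c{\left(v,B \right)} = B + 2 v$ ($c{\left(v,B \right)} = \left(B + v\right) + v = B + 2 v$)
$\left(382 + c{\left(-12,-11 \right)}\right)^{2} = \left(382 + \left(-11 + 2 \left(-12\right)\right)\right)^{2} = \left(382 - 35\right)^{2} = 347^{2} = 120409$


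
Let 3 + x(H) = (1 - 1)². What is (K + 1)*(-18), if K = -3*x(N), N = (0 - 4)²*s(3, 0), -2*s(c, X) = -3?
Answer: -180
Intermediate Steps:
s(c, X) = 3/2 (s(c, X) = -½*(-3) = 3/2)
N = 24 (N = (0 - 4)²*(3/2) = (-4)²*(3/2) = 16*(3/2) = 24)
x(H) = -3 (x(H) = -3 + (1 - 1)² = -3 + 0² = -3 + 0 = -3)
K = 9 (K = -3*(-3) = 9)
(K + 1)*(-18) = (9 + 1)*(-18) = 10*(-18) = -180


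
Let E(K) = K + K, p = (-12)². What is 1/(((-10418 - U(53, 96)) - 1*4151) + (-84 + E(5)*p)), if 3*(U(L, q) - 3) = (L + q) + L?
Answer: -3/39850 ≈ -7.5282e-5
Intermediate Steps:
p = 144
E(K) = 2*K
U(L, q) = 3 + q/3 + 2*L/3 (U(L, q) = 3 + ((L + q) + L)/3 = 3 + (q + 2*L)/3 = 3 + (q/3 + 2*L/3) = 3 + q/3 + 2*L/3)
1/(((-10418 - U(53, 96)) - 1*4151) + (-84 + E(5)*p)) = 1/(((-10418 - (3 + (⅓)*96 + (⅔)*53)) - 1*4151) + (-84 + (2*5)*144)) = 1/(((-10418 - (3 + 32 + 106/3)) - 4151) + (-84 + 10*144)) = 1/(((-10418 - 1*211/3) - 4151) + (-84 + 1440)) = 1/(((-10418 - 211/3) - 4151) + 1356) = 1/((-31465/3 - 4151) + 1356) = 1/(-43918/3 + 1356) = 1/(-39850/3) = -3/39850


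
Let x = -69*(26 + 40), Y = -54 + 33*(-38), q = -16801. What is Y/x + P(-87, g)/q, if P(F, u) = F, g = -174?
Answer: 3728651/12751959 ≈ 0.29240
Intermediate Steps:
Y = -1308 (Y = -54 - 1254 = -1308)
x = -4554 (x = -69*66 = -4554)
Y/x + P(-87, g)/q = -1308/(-4554) - 87/(-16801) = -1308*(-1/4554) - 87*(-1/16801) = 218/759 + 87/16801 = 3728651/12751959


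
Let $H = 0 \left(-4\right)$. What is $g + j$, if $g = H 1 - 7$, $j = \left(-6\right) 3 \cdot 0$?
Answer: $-7$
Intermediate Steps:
$H = 0$
$j = 0$ ($j = \left(-18\right) 0 = 0$)
$g = -7$ ($g = 0 \cdot 1 - 7 = 0 - 7 = -7$)
$g + j = -7 + 0 = -7$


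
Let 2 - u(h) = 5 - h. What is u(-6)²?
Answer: 81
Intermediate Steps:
u(h) = -3 + h (u(h) = 2 - (5 - h) = 2 + (-5 + h) = -3 + h)
u(-6)² = (-3 - 6)² = (-9)² = 81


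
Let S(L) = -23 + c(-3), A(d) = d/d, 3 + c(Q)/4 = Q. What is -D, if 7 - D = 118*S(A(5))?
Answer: -5553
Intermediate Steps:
c(Q) = -12 + 4*Q
A(d) = 1
S(L) = -47 (S(L) = -23 + (-12 + 4*(-3)) = -23 + (-12 - 12) = -23 - 24 = -47)
D = 5553 (D = 7 - 118*(-47) = 7 - 1*(-5546) = 7 + 5546 = 5553)
-D = -1*5553 = -5553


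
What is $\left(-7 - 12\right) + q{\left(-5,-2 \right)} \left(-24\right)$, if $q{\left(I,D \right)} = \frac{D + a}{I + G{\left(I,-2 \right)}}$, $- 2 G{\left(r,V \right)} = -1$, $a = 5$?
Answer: $-3$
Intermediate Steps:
$G{\left(r,V \right)} = \frac{1}{2}$ ($G{\left(r,V \right)} = \left(- \frac{1}{2}\right) \left(-1\right) = \frac{1}{2}$)
$q{\left(I,D \right)} = \frac{5 + D}{\frac{1}{2} + I}$ ($q{\left(I,D \right)} = \frac{D + 5}{I + \frac{1}{2}} = \frac{5 + D}{\frac{1}{2} + I}$)
$\left(-7 - 12\right) + q{\left(-5,-2 \right)} \left(-24\right) = \left(-7 - 12\right) + \frac{2 \left(5 - 2\right)}{1 + 2 \left(-5\right)} \left(-24\right) = \left(-7 - 12\right) + 2 \frac{1}{1 - 10} \cdot 3 \left(-24\right) = -19 + 2 \frac{1}{-9} \cdot 3 \left(-24\right) = -19 + 2 \left(- \frac{1}{9}\right) 3 \left(-24\right) = -19 - -16 = -19 + 16 = -3$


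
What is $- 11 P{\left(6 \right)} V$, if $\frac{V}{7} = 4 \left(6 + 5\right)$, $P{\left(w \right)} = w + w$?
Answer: $-40656$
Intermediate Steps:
$P{\left(w \right)} = 2 w$
$V = 308$ ($V = 7 \cdot 4 \left(6 + 5\right) = 7 \cdot 4 \cdot 11 = 7 \cdot 44 = 308$)
$- 11 P{\left(6 \right)} V = - 11 \cdot 2 \cdot 6 \cdot 308 = \left(-11\right) 12 \cdot 308 = \left(-132\right) 308 = -40656$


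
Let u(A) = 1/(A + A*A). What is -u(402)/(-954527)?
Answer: 1/154639101162 ≈ 6.4667e-12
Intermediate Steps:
u(A) = 1/(A + A²)
-u(402)/(-954527) = -1/(402*(1 + 402))/(-954527) = -(1/402)/403*(-1)/954527 = -(1/402)*(1/403)*(-1)/954527 = -(-1)/(162006*954527) = -1*(-1/154639101162) = 1/154639101162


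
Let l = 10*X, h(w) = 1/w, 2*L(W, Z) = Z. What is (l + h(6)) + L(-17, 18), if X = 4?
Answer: 295/6 ≈ 49.167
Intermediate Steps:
L(W, Z) = Z/2
l = 40 (l = 10*4 = 40)
(l + h(6)) + L(-17, 18) = (40 + 1/6) + (½)*18 = (40 + ⅙) + 9 = 241/6 + 9 = 295/6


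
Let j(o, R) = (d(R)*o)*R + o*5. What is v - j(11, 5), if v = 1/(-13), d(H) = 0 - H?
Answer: 2859/13 ≈ 219.92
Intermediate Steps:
d(H) = -H
j(o, R) = 5*o - o*R² (j(o, R) = ((-R)*o)*R + o*5 = (-R*o)*R + 5*o = -o*R² + 5*o = 5*o - o*R²)
v = -1/13 ≈ -0.076923
v - j(11, 5) = -1/13 - 11*(5 - 1*5²) = -1/13 - 11*(5 - 1*25) = -1/13 - 11*(5 - 25) = -1/13 - 11*(-20) = -1/13 - 1*(-220) = -1/13 + 220 = 2859/13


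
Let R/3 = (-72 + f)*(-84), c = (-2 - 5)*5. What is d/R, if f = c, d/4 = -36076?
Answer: -36076/6741 ≈ -5.3517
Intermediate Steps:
c = -35 (c = -7*5 = -35)
d = -144304 (d = 4*(-36076) = -144304)
f = -35
R = 26964 (R = 3*((-72 - 35)*(-84)) = 3*(-107*(-84)) = 3*8988 = 26964)
d/R = -144304/26964 = -144304*1/26964 = -36076/6741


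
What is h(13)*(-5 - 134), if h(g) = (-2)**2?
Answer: -556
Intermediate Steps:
h(g) = 4
h(13)*(-5 - 134) = 4*(-5 - 134) = 4*(-139) = -556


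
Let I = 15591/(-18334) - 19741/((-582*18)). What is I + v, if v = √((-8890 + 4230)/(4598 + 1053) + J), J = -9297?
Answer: 99300089/96033492 + I*√296914881557/5651 ≈ 1.034 + 96.425*I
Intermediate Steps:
I = 99300089/96033492 (I = 15591*(-1/18334) - 19741/(-10476) = -15591/18334 - 19741*(-1/10476) = -15591/18334 + 19741/10476 = 99300089/96033492 ≈ 1.0340)
v = I*√296914881557/5651 (v = √((-8890 + 4230)/(4598 + 1053) - 9297) = √(-4660/5651 - 9297) = √(-52542007/5651) = I*√296914881557/5651 ≈ 96.425*I)
I + v = 99300089/96033492 + I*√296914881557/5651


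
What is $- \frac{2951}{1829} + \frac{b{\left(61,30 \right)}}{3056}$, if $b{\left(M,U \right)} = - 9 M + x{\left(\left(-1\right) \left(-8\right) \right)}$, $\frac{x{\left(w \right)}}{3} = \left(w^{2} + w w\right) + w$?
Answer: $- \frac{9276145}{5589424} \approx -1.6596$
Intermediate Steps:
$x{\left(w \right)} = 3 w + 6 w^{2}$ ($x{\left(w \right)} = 3 \left(\left(w^{2} + w w\right) + w\right) = 3 \left(\left(w^{2} + w^{2}\right) + w\right) = 3 \left(2 w^{2} + w\right) = 3 \left(w + 2 w^{2}\right) = 3 w + 6 w^{2}$)
$b{\left(M,U \right)} = 408 - 9 M$ ($b{\left(M,U \right)} = - 9 M + 3 \left(\left(-1\right) \left(-8\right)\right) \left(1 + 2 \left(\left(-1\right) \left(-8\right)\right)\right) = - 9 M + 3 \cdot 8 \left(1 + 2 \cdot 8\right) = - 9 M + 3 \cdot 8 \left(1 + 16\right) = - 9 M + 3 \cdot 8 \cdot 17 = - 9 M + 408 = 408 - 9 M$)
$- \frac{2951}{1829} + \frac{b{\left(61,30 \right)}}{3056} = - \frac{2951}{1829} + \frac{408 - 549}{3056} = \left(-2951\right) \frac{1}{1829} + \left(408 - 549\right) \frac{1}{3056} = - \frac{2951}{1829} - \frac{141}{3056} = - \frac{9276145}{5589424}$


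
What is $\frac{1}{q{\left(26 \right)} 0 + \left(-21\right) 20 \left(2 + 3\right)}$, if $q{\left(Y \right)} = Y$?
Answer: $- \frac{1}{2100} \approx -0.00047619$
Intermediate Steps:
$\frac{1}{q{\left(26 \right)} 0 + \left(-21\right) 20 \left(2 + 3\right)} = \frac{1}{26 \cdot 0 + \left(-21\right) 20 \left(2 + 3\right)} = \frac{1}{0 - 2100} = \frac{1}{-2100} = - \frac{1}{2100}$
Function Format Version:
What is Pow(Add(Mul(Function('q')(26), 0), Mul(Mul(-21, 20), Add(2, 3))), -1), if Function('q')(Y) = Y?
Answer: Rational(-1, 2100) ≈ -0.00047619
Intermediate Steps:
Pow(Add(Mul(Function('q')(26), 0), Mul(Mul(-21, 20), Add(2, 3))), -1) = Pow(Add(Mul(26, 0), Mul(Mul(-21, 20), Add(2, 3))), -1) = Pow(Add(0, Mul(-420, 5)), -1) = Pow(Add(0, -2100), -1) = Pow(-2100, -1) = Rational(-1, 2100)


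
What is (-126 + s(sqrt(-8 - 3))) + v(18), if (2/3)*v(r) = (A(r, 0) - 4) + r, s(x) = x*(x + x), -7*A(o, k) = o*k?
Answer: -127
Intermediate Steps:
A(o, k) = -k*o/7 (A(o, k) = -o*k/7 = -k*o/7)
s(x) = 2*x**2 (s(x) = x*(2*x) = 2*x**2)
v(r) = -6 + 3*r/2 (v(r) = 3*((-1/7*0*r - 4) + r)/2 = 3*((0 - 4) + r)/2 = 3*(-4 + r)/2 = -6 + 3*r/2)
(-126 + s(sqrt(-8 - 3))) + v(18) = (-126 + 2*(sqrt(-8 - 3))**2) + (-6 + (3/2)*18) = (-126 + 2*(sqrt(-11))**2) + (-6 + 27) = (-126 + 2*(I*sqrt(11))**2) + 21 = (-126 + 2*(-11)) + 21 = (-126 - 22) + 21 = -148 + 21 = -127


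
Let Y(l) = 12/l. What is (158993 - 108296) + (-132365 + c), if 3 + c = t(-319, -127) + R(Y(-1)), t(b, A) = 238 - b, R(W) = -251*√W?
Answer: -81114 - 502*I*√3 ≈ -81114.0 - 869.49*I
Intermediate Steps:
c = 554 - 502*I*√3 (c = -3 + ((238 - 1*(-319)) - 251*2*I*√3) = -3 + ((238 + 319) - 251*2*I*√3) = -3 + (557 - 502*I*√3) = 554 - 502*I*√3 ≈ 554.0 - 869.49*I)
(158993 - 108296) + (-132365 + c) = (158993 - 108296) + (-132365 + (554 - 502*I*√3)) = 50697 + (-131811 - 502*I*√3) = -81114 - 502*I*√3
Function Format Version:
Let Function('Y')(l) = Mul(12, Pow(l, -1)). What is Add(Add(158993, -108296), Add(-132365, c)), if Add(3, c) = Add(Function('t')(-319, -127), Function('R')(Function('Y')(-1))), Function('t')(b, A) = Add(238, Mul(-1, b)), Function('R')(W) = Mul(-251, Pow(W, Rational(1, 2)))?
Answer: Add(-81114, Mul(-502, I, Pow(3, Rational(1, 2)))) ≈ Add(-81114., Mul(-869.49, I))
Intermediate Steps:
c = Add(554, Mul(-502, I, Pow(3, Rational(1, 2)))) (c = Add(-3, Add(Add(238, Mul(-1, -319)), Mul(-251, Pow(Mul(12, Pow(-1, -1)), Rational(1, 2))))) = Add(-3, Add(Add(238, 319), Mul(-251, Pow(Mul(12, -1), Rational(1, 2))))) = Add(-3, Add(557, Mul(-251, Pow(-12, Rational(1, 2))))) = Add(-3, Add(557, Mul(-251, Mul(2, I, Pow(3, Rational(1, 2)))))) = Add(-3, Add(557, Mul(-502, I, Pow(3, Rational(1, 2))))) = Add(554, Mul(-502, I, Pow(3, Rational(1, 2)))) ≈ Add(554.00, Mul(-869.49, I)))
Add(Add(158993, -108296), Add(-132365, c)) = Add(Add(158993, -108296), Add(-132365, Add(554, Mul(-502, I, Pow(3, Rational(1, 2)))))) = Add(50697, Add(-131811, Mul(-502, I, Pow(3, Rational(1, 2))))) = Add(-81114, Mul(-502, I, Pow(3, Rational(1, 2))))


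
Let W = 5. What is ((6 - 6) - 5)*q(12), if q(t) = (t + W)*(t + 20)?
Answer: -2720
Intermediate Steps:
q(t) = (5 + t)*(20 + t) (q(t) = (t + 5)*(t + 20) = (5 + t)*(20 + t))
((6 - 6) - 5)*q(12) = ((6 - 6) - 5)*(100 + 12**2 + 25*12) = (0 - 5)*(100 + 144 + 300) = -5*544 = -2720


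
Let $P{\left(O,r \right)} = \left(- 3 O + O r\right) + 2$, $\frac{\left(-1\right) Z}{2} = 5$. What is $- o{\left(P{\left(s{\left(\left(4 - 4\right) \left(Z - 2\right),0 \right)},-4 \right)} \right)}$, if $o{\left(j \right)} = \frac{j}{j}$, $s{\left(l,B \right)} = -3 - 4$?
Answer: $-1$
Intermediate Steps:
$Z = -10$ ($Z = \left(-2\right) 5 = -10$)
$s{\left(l,B \right)} = -7$ ($s{\left(l,B \right)} = -3 - 4 = -7$)
$P{\left(O,r \right)} = 2 - 3 O + O r$
$o{\left(j \right)} = 1$
$- o{\left(P{\left(s{\left(\left(4 - 4\right) \left(Z - 2\right),0 \right)},-4 \right)} \right)} = \left(-1\right) 1 = -1$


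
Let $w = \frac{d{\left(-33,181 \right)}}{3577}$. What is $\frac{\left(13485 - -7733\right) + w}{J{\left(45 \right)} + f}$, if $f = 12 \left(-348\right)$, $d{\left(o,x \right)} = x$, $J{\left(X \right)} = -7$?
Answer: $- \frac{75896967}{14962591} \approx -5.0724$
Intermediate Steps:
$w = \frac{181}{3577} \approx 0.050601$
$f = -4176$
$\frac{\left(13485 - -7733\right) + w}{J{\left(45 \right)} + f} = \frac{\left(13485 - -7733\right) + \frac{181}{3577}}{-7 - 4176} = \frac{\left(13485 + 7733\right) + \frac{181}{3577}}{-4183} = \left(21218 + \frac{181}{3577}\right) \left(- \frac{1}{4183}\right) = \frac{75896967}{3577} \left(- \frac{1}{4183}\right) = - \frac{75896967}{14962591}$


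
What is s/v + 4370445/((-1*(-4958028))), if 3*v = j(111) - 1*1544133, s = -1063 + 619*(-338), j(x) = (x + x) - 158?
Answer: 1097340599405/850615259548 ≈ 1.2901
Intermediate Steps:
j(x) = -158 + 2*x (j(x) = 2*x - 158 = -158 + 2*x)
s = -210285 (s = -1063 - 209222 = -210285)
v = -1544069/3 (v = ((-158 + 2*111) - 1*1544133)/3 = ((-158 + 222) - 1544133)/3 = (64 - 1544133)/3 = (⅓)*(-1544069) = -1544069/3 ≈ -5.1469e+5)
s/v + 4370445/((-1*(-4958028))) = -210285/(-1544069/3) + 4370445/((-1*(-4958028))) = -210285*(-3/1544069) + 4370445/4958028 = 630855/1544069 + 4370445*(1/4958028) = 630855/1544069 + 485605/550892 = 1097340599405/850615259548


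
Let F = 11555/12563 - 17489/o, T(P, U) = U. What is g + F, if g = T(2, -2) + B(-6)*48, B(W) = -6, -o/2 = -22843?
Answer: -166138245797/573953218 ≈ -289.46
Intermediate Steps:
o = 45686 (o = -2*(-22843) = 45686)
F = 308187423/573953218 (F = 11555/12563 - 17489/45686 = 308187423/573953218 ≈ 0.53696)
g = -290 (g = -2 - 6*48 = -2 - 288 = -290)
g + F = -290 + 308187423/573953218 = -166138245797/573953218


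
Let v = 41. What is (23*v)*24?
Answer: 22632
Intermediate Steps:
(23*v)*24 = (23*41)*24 = 943*24 = 22632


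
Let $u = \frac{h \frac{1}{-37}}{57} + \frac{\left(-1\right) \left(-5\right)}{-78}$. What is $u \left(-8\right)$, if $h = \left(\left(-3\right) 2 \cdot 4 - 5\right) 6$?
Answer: $- \frac{4036}{27417} \approx -0.14721$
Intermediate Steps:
$h = -174$ ($h = \left(\left(-6\right) 4 - 5\right) 6 = \left(-24 - 5\right) 6 = \left(-29\right) 6 = -174$)
$u = \frac{1009}{54834}$ ($u = \frac{\left(-174\right) \frac{1}{-37}}{57} + \frac{\left(-1\right) \left(-5\right)}{-78} = \left(-174\right) \left(- \frac{1}{37}\right) \frac{1}{57} + 5 \left(- \frac{1}{78}\right) = \frac{174}{37} \cdot \frac{1}{57} - \frac{5}{78} = \frac{58}{703} - \frac{5}{78} = \frac{1009}{54834} \approx 0.018401$)
$u \left(-8\right) = \frac{1009}{54834} \left(-8\right) = - \frac{4036}{27417}$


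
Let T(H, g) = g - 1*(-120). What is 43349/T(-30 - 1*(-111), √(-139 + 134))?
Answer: 15528/43 - 647*I*√5/215 ≈ 361.12 - 6.729*I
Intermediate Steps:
T(H, g) = 120 + g (T(H, g) = g + 120 = 120 + g)
43349/T(-30 - 1*(-111), √(-139 + 134)) = 43349/(120 + √(-139 + 134)) = 43349/(120 + √(-5)) = 43349/(120 + I*√5)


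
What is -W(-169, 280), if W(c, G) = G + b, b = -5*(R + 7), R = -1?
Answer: -250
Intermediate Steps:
b = -30 (b = -5*(-1 + 7) = -5*6 = -30)
W(c, G) = -30 + G (W(c, G) = G - 30 = -30 + G)
-W(-169, 280) = -(-30 + 280) = -1*250 = -250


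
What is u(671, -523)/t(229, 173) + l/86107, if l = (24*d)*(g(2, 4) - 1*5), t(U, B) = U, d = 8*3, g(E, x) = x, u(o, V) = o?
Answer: 57645893/19718503 ≈ 2.9234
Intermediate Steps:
d = 24
l = -576 (l = (24*24)*(4 - 1*5) = 576*(4 - 5) = 576*(-1) = -576)
u(671, -523)/t(229, 173) + l/86107 = 671/229 - 576/86107 = 57645893/19718503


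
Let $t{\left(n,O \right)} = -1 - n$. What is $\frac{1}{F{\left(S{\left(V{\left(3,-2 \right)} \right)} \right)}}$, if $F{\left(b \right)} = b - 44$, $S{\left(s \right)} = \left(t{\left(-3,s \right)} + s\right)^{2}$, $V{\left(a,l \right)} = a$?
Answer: $- \frac{1}{19} \approx -0.052632$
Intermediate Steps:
$S{\left(s \right)} = \left(2 + s\right)^{2}$ ($S{\left(s \right)} = \left(\left(-1 - -3\right) + s\right)^{2} = \left(\left(-1 + 3\right) + s\right)^{2} = \left(2 + s\right)^{2}$)
$F{\left(b \right)} = -44 + b$ ($F{\left(b \right)} = b - 44 = -44 + b$)
$\frac{1}{F{\left(S{\left(V{\left(3,-2 \right)} \right)} \right)}} = \frac{1}{-44 + \left(2 + 3\right)^{2}} = \frac{1}{-44 + 5^{2}} = \frac{1}{-44 + 25} = \frac{1}{-19} = - \frac{1}{19}$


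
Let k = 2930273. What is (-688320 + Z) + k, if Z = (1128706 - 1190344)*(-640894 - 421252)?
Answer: 65470797101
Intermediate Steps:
Z = 65468555148 (Z = -61638*(-1062146) = 65468555148)
(-688320 + Z) + k = (-688320 + 65468555148) + 2930273 = 65467866828 + 2930273 = 65470797101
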